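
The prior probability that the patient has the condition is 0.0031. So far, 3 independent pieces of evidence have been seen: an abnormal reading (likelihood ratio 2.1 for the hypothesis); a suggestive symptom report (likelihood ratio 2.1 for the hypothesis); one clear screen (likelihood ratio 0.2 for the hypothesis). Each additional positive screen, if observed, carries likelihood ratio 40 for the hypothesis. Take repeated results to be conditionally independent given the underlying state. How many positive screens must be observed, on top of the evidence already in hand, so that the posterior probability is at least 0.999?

4

Prior odds = 0.0031/0.9969 = 31/9969.
Combined Bayes factor of the evidence already in hand = 2.1 × 2.1 × 0.2 = 0.882.
Odds after that evidence = (31/9969) × 0.882 = 4557/1661500.
Target odds = 0.999/0.001 = 999.
Need 40ⁿ ≥ 999 ÷ (4557/1661500) = 553279500/1519.
40³ = 64000 falls short of 553279500/1519 but 40⁴ = 2560000 reaches it, so n = 4.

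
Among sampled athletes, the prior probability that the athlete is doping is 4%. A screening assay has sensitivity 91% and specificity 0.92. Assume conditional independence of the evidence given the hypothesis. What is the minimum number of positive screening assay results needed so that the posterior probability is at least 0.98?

Prior odds = 0.04/0.96 = 1/24.
False-positive rate = 1 − 0.92 = 0.08; likelihood ratio of a positive = 0.91/0.08 = 11.375.
Target posterior odds = 0.98/0.02 = 49.
Require 11.375ⁿ ≥ 49 ÷ (1/24) = 1176.
11.375² = 129.390625 falls short of 1176 but 11.375³ = 753571/512 reaches it, so n = 3.

3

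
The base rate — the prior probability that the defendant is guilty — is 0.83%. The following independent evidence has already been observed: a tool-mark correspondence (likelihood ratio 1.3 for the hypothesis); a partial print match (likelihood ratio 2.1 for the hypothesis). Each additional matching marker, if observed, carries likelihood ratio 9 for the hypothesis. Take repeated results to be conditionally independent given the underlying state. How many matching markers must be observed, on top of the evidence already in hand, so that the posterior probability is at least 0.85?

Prior odds = 0.0083/0.9917 = 83/9917.
Combined Bayes factor of the evidence already in hand = 1.3 × 2.1 = 2.73.
Odds after that evidence = (83/9917) × 2.73 = 22659/991700.
Target odds = 0.85/0.15 = 17/3.
Need 9ⁿ ≥ 17/3 ÷ (22659/991700) = 16858900/67977.
9² = 81 falls short of 16858900/67977 but 9³ = 729 reaches it, so n = 3.

3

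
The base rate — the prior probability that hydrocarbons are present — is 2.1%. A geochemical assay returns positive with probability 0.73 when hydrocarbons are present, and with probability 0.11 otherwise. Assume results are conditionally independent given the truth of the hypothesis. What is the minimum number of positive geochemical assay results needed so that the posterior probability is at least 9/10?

4

Prior odds: 0.021 ÷ 0.979 = 21/979.
Likelihood ratio of a positive result = 0.73/0.11 = 73/11.
Target odds: 0.9 ÷ 0.1 = 9.
Require (73/11)ⁿ ≥ 9 ÷ (21/979) = 2937/7.
(73/11)³ = 389017/1331 falls short of 2937/7 but (73/11)⁴ = 28398241/14641 reaches it, so n = 4.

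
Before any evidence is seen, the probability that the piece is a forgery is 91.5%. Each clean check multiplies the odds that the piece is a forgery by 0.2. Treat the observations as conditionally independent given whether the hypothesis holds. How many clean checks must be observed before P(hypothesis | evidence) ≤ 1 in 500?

Prior odds: 0.915 ÷ 0.085 = 183/17.
Likelihood ratio per clean check = 0.2.
Target odds: 0.002 ÷ 0.998 = 1/499.
Require 0.2ⁿ ≤ 1/499 ÷ (183/17) = 17/91317.
0.2⁵ = 0.00032 is still above 17/91317 but 0.2⁶ = 1/15625 is at or below it, so n = 6.

6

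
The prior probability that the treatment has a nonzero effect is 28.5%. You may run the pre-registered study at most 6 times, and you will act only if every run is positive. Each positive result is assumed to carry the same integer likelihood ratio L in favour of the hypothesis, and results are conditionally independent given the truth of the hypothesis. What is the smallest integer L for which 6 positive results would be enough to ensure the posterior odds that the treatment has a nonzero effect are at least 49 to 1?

3

Prior odds = 0.285/0.715 = 57/143.
Target odds = 49.
Need L⁶ ≥ 49 ÷ (57/143) = 7007/57.
2⁶ = 64 < 7007/57 ≤ 729 = 3⁶, so L = 3.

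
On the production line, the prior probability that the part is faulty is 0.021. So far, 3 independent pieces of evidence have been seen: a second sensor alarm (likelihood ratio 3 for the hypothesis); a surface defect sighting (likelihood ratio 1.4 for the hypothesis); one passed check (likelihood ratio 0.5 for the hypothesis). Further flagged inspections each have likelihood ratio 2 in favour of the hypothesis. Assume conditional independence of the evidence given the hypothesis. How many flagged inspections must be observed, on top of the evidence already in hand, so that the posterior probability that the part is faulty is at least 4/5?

Prior odds = 0.021/0.979 = 21/979.
Combined Bayes factor of the evidence already in hand = 3 × 1.4 × 0.5 = 2.1.
Odds after that evidence = (21/979) × 2.1 = 441/9790.
Target odds = 0.8/0.2 = 4.
Need 2ⁿ ≥ 4 ÷ (441/9790) = 39160/441.
2⁶ = 64 falls short of 39160/441 but 2⁷ = 128 reaches it, so n = 7.

7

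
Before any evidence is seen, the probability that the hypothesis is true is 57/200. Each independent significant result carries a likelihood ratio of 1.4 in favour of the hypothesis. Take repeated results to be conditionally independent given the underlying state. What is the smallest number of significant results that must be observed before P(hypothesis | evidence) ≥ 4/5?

Prior odds: 0.285 ÷ 0.715 = 57/143.
Likelihood ratio per significant result = 1.4.
Target odds: 0.8 ÷ 0.2 = 4.
Need (57/143) × 1.4ⁿ ≥ 4, i.e. 1.4ⁿ ≥ 572/57.
1.4⁶ = 117649/15625 falls short of 572/57 but 1.4⁷ = 823543/78125 reaches it, so n = 7.

7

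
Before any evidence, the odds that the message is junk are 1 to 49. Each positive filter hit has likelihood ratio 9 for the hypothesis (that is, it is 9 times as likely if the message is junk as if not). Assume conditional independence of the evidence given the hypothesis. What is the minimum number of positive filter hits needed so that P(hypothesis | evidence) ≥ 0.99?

4

Prior odds = 1/49.
Likelihood ratio per positive filter hit = 9.
Target posterior odds = 0.99/0.01 = 99.
Need (1/49) × 9ⁿ ≥ 99, i.e. 9ⁿ ≥ 4851.
9³ = 729 falls short of 4851 but 9⁴ = 6561 reaches it, so n = 4.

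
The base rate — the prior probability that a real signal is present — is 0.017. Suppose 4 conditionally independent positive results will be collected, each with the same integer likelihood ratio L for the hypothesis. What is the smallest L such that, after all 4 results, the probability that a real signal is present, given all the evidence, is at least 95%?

6

Prior odds = 0.017/0.983 = 17/983.
Target odds = 0.95/0.05 = 19.
Need L⁴ ≥ 19 ÷ (17/983) = 18677/17.
5⁴ = 625 < 18677/17 ≤ 1296 = 6⁴, so L = 6.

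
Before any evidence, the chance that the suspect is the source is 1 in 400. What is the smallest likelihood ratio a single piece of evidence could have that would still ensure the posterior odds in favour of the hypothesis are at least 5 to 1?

Prior odds = 0.0025/0.9975 = 1/399.
Target odds = 5.
Required Bayes factor = 5 ÷ (1/399) = 1995.

1995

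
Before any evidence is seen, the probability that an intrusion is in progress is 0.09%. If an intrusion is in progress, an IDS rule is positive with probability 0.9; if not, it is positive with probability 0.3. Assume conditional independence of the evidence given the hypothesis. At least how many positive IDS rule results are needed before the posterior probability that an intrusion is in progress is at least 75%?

Prior odds: 0.0009 ÷ 0.9991 = 9/9991.
Likelihood ratio of a positive = 0.9/0.3 = 3.
Target posterior odds = 0.75/0.25 = 3.
Need (9/9991) × 3ⁿ ≥ 3, i.e. 3ⁿ ≥ 9991/3.
3⁷ = 2187 falls short of 9991/3 but 3⁸ = 6561 reaches it, so n = 8.

8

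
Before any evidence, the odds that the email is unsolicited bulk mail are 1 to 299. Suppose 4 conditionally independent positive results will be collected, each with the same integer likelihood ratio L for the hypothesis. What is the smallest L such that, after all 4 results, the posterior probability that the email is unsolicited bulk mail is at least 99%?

Prior odds = 1/299.
Target odds = 0.99/0.01 = 99.
Need L⁴ ≥ 99 ÷ (1/299) = 29601.
13⁴ = 28561 < 29601 ≤ 38416 = 14⁴, so L = 14.

14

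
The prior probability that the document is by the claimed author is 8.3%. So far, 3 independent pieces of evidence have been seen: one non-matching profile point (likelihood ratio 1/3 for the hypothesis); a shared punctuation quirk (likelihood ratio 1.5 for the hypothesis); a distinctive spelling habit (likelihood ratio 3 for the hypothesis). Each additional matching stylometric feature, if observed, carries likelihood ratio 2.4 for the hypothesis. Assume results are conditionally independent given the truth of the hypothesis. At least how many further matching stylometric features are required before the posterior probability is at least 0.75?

Prior odds = 0.083/0.917 = 83/917.
Combined Bayes factor of the evidence already in hand = (1/3) × 1.5 × 3 = 1.5.
Odds after that evidence = (83/917) × 1.5 = 249/1834.
Target odds = 0.75/0.25 = 3.
Need 2.4ⁿ ≥ 3 ÷ (249/1834) = 1834/83.
2.4³ = 13.824 falls short of 1834/83 but 2.4⁴ = 33.1776 reaches it, so n = 4.

4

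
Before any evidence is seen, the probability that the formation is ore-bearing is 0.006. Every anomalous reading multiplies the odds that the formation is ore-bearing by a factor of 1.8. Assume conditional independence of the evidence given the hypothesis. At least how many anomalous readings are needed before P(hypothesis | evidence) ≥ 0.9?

Prior odds = 0.006/0.994 = 3/497.
Likelihood ratio per anomalous reading = 1.8.
Target odds: 0.9 ÷ 0.1 = 9.
Need (3/497) × 1.8ⁿ ≥ 9, i.e. 1.8ⁿ ≥ 1491.
1.8¹² ≈1156.83 falls short of 1491 but 1.8¹³ ≈2082.3 reaches it, so n = 13.

13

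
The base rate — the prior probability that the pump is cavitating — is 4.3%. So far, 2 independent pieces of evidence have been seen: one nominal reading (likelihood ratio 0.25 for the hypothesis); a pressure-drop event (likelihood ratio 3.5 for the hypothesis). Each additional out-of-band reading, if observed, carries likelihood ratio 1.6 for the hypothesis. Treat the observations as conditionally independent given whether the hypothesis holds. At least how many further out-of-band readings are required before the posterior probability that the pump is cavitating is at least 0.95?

Prior odds = 0.043/0.957 = 43/957.
Combined Bayes factor of the evidence already in hand = 0.25 × 3.5 = 0.875.
Odds after that evidence = (43/957) × 0.875 = 301/7656.
Target odds = 0.95/0.05 = 19.
Need 1.6ⁿ ≥ 19 ÷ (301/7656) = 145464/301.
1.6¹³ ≈450.36 falls short of 145464/301 but 1.6¹⁴ ≈720.576 reaches it, so n = 14.

14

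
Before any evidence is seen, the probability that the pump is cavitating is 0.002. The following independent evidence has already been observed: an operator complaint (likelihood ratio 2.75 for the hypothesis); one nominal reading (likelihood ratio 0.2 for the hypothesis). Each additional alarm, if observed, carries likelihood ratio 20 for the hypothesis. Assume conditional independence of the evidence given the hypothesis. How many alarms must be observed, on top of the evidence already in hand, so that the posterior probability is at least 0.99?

4

Prior odds = 0.002/0.998 = 1/499.
Combined Bayes factor of the evidence already in hand = 2.75 × 0.2 = 0.55.
Odds after that evidence = (1/499) × 0.55 = 11/9980.
Target odds = 0.99/0.01 = 99.
Need 20ⁿ ≥ 99 ÷ (11/9980) = 89820.
20³ = 8000 falls short of 89820 but 20⁴ = 160000 reaches it, so n = 4.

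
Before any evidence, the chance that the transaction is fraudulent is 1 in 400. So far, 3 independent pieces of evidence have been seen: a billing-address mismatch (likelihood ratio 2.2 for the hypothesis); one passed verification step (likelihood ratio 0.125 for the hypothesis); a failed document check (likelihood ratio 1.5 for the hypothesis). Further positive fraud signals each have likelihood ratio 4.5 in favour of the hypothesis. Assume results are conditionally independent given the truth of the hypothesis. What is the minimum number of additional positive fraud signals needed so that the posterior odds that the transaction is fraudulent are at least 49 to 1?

8

Prior odds = 0.0025/0.9975 = 1/399.
Combined Bayes factor of the evidence already in hand = 2.2 × 0.125 × 1.5 = 0.4125.
Odds after that evidence = (1/399) × 0.4125 = 11/10640.
Target odds = 49.
Need 4.5ⁿ ≥ 49 ÷ (11/10640) = 521360/11.
4.5⁷ = 4782969/128 falls short of 521360/11 but 4.5⁸ = 43046721/256 reaches it, so n = 8.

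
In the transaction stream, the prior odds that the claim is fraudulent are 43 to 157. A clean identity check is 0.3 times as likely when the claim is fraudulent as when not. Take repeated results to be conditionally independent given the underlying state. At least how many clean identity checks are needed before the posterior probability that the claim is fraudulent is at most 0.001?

5

Prior odds = 43/157.
Likelihood ratio per clean identity check = 0.3.
Target posterior odds = 0.001/0.999 = 1/999.
Require 0.3ⁿ ≤ 1/999 ÷ (43/157) = 157/42957.
0.3⁴ = 0.0081 is still above 157/42957 but 0.3⁵ = 243/100000 is at or below it, so n = 5.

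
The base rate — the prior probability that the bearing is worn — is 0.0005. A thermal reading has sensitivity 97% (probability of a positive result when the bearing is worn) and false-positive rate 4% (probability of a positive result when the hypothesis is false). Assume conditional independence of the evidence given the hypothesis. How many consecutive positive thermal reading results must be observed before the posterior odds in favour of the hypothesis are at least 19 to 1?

Prior odds: 0.0005 ÷ 0.9995 = 1/1999.
Likelihood ratio of a positive result = 0.97/0.04 = 24.25.
Target odds = 19.
Require 24.25ⁿ ≥ 19 ÷ (1/1999) = 37981.
24.25³ = 912673/64 falls short of 37981 but 24.25⁴ = 88529281/256 reaches it, so n = 4.

4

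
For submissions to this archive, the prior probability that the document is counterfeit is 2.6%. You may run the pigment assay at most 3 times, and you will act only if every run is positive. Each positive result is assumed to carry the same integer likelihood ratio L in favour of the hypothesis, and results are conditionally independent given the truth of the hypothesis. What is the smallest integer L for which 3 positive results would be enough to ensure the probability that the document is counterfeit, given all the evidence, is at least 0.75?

5

Prior odds = 0.026/0.974 = 13/487.
Target odds = 0.75/0.25 = 3.
Need L³ ≥ 3 ÷ (13/487) = 1461/13.
4³ = 64 < 1461/13 ≤ 125 = 5³, so L = 5.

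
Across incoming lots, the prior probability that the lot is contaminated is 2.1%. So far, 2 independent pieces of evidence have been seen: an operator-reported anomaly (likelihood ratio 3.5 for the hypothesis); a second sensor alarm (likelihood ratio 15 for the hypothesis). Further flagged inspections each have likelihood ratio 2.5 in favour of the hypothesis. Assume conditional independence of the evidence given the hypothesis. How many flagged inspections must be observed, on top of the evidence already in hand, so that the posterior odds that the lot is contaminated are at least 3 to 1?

2

Prior odds = 0.021/0.979 = 21/979.
Combined Bayes factor of the evidence already in hand = 3.5 × 15 = 52.5.
Odds after that evidence = (21/979) × 52.5 = 2205/1958.
Target odds = 3.
Need 2.5ⁿ ≥ 3 ÷ (2205/1958) = 1958/735.
2.5¹ = 2.5 falls short of 1958/735 but 2.5² = 6.25 reaches it, so n = 2.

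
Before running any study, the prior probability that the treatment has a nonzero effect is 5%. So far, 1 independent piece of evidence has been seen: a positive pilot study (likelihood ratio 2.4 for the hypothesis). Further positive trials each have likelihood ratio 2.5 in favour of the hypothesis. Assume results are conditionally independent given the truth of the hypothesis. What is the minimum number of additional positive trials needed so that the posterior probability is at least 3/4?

Prior odds = 0.05/0.95 = 1/19.
Bayes factor of the evidence already in hand = 2.4.
Odds after that evidence = (1/19) × 2.4 = 12/95.
Target odds = 0.75/0.25 = 3.
Need 2.5ⁿ ≥ 3 ÷ (12/95) = 23.75.
2.5³ = 15.625 falls short of 23.75 but 2.5⁴ = 39.0625 reaches it, so n = 4.

4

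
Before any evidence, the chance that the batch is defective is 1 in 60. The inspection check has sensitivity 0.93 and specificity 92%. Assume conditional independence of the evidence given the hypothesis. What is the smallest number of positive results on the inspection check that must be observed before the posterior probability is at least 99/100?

4

Prior odds = (1/60)/(59/60) = 1/59.
False-positive rate = 1 − 0.92 = 0.08; likelihood ratio of a positive = 0.93/0.08 = 11.625.
Target posterior odds = 0.99/0.01 = 99.
Require 11.625ⁿ ≥ 99 ÷ (1/59) = 5841.
11.625³ = 804357/512 falls short of 5841 but 11.625⁴ = 74805201/4096 reaches it, so n = 4.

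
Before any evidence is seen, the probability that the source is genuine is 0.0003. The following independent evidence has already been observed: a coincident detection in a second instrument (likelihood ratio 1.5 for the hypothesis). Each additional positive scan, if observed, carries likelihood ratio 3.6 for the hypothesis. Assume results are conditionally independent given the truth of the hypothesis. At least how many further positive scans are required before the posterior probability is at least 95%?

9

Prior odds = 0.0003/0.9997 = 3/9997.
Bayes factor of the evidence already in hand = 1.5.
Odds after that evidence = (3/9997) × 1.5 = 9/19994.
Target odds = 0.95/0.05 = 19.
Need 3.6ⁿ ≥ 19 ÷ (9/19994) = 379886/9.
3.6⁸ ≈28211.1 falls short of 379886/9 but 3.6⁹ ≈101560 reaches it, so n = 9.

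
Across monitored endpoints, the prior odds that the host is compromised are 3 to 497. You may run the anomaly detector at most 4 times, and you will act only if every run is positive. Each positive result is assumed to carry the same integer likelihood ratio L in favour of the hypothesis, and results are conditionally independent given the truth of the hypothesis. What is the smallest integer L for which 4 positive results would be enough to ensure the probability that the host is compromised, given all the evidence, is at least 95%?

Prior odds = 3/497.
Target odds = 0.95/0.05 = 19.
Need L⁴ ≥ 19 ÷ (3/497) = 9443/3.
7⁴ = 2401 < 9443/3 ≤ 4096 = 8⁴, so L = 8.

8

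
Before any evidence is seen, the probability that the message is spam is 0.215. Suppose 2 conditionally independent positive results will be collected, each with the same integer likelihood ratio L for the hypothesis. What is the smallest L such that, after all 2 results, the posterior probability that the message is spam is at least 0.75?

Prior odds = 0.215/0.785 = 43/157.
Target odds = 0.75/0.25 = 3.
Need L² ≥ 3 ÷ (43/157) = 471/43.
3² = 9 < 471/43 ≤ 16 = 4², so L = 4.

4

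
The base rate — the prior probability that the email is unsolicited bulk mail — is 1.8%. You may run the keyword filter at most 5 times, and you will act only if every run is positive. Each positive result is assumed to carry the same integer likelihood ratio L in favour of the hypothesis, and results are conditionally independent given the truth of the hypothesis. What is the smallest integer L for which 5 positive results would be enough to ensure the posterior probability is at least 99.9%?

9

Prior odds = 0.018/0.982 = 9/491.
Target odds = 0.999/0.001 = 999.
Need L⁵ ≥ 999 ÷ (9/491) = 54501.
8⁵ = 32768 < 54501 ≤ 59049 = 9⁵, so L = 9.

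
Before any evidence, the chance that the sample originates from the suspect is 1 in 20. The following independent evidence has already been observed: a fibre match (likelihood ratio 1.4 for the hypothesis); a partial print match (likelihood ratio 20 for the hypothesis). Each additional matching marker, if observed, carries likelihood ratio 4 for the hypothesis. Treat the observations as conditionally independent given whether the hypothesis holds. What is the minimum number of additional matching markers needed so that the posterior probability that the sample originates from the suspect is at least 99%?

Prior odds = 0.05/0.95 = 1/19.
Combined Bayes factor of the evidence already in hand = 1.4 × 20 = 28.
Odds after that evidence = (1/19) × 28 = 28/19.
Target odds = 0.99/0.01 = 99.
Need 4ⁿ ≥ 99 ÷ (28/19) = 1881/28.
4³ = 64 falls short of 1881/28 but 4⁴ = 256 reaches it, so n = 4.

4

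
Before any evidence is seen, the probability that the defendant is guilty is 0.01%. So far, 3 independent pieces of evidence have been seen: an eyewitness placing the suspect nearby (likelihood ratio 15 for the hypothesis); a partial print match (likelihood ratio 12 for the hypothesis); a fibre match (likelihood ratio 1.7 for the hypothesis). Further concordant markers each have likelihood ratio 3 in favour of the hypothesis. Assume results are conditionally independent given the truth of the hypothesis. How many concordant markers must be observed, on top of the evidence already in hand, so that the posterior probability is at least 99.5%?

8

Prior odds = 0.0001/0.9999 = 1/9999.
Combined Bayes factor of the evidence already in hand = 15 × 12 × 1.7 = 306.
Odds after that evidence = (1/9999) × 306 = 34/1111.
Target odds = 0.995/0.005 = 199.
Need 3ⁿ ≥ 199 ÷ (34/1111) = 221089/34.
3⁷ = 2187 falls short of 221089/34 but 3⁸ = 6561 reaches it, so n = 8.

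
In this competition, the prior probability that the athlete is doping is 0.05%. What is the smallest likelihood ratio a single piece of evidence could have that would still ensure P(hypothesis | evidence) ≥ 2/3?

3998

Prior odds = 0.0005/0.9995 = 1/1999.
Target odds = (2/3)/(1/3) = 2.
Required Bayes factor = 2 ÷ (1/1999) = 3998.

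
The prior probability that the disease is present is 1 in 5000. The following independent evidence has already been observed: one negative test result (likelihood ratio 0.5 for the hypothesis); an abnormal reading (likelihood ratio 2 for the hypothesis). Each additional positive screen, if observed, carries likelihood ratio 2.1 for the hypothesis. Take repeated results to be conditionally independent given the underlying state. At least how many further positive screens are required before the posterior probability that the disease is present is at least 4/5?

Prior odds = 0.0002/0.9998 = 1/4999.
Combined Bayes factor of the evidence already in hand = 0.5 × 2 = 1.
Odds after that evidence = (1/4999) × 1 = 1/4999.
Target odds = 0.8/0.2 = 4.
Need 2.1ⁿ ≥ 4 ÷ (1/4999) = 19996.
2.1¹³ ≈15447.2 falls short of 19996 but 2.1¹⁴ ≈32439.2 reaches it, so n = 14.

14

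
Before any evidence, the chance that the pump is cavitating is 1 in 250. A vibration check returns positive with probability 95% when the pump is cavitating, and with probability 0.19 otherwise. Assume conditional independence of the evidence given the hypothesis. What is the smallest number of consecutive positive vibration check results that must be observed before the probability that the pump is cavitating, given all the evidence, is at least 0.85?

5

Prior odds: 0.004 ÷ 0.996 = 1/249.
Likelihood ratio of a positive result = 0.95/0.19 = 5.
Target odds: 0.85 ÷ 0.15 = 17/3.
Require 5ⁿ ≥ 17/3 ÷ (1/249) = 1411.
5⁴ = 625 falls short of 1411 but 5⁵ = 3125 reaches it, so n = 5.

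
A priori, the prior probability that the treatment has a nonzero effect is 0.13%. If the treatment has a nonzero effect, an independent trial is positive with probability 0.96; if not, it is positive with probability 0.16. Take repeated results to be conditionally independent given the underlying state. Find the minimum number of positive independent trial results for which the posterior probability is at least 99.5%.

7

Prior odds: 0.0013 ÷ 0.9987 = 13/9987.
Likelihood ratio of a positive = 0.96/0.16 = 6.
Target odds: 0.995 ÷ 0.005 = 199.
Need (13/9987) × 6ⁿ ≥ 199, i.e. 6ⁿ ≥ 1987413/13.
6⁶ = 46656 falls short of 1987413/13 but 6⁷ = 279936 reaches it, so n = 7.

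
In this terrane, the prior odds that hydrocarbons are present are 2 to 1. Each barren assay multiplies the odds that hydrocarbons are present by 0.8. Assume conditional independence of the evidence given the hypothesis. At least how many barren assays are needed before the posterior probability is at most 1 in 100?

24

Prior odds = 2.
Likelihood ratio per barren assay = 0.8.
Target posterior odds = 0.01/0.99 = 1/99.
Require 0.8ⁿ ≤ 1/99 ÷ 2 = 1/198.
0.8²³ ≈0.00590296 is still above 1/198 but 0.8²⁴ ≈0.00472237 is at or below it, so n = 24.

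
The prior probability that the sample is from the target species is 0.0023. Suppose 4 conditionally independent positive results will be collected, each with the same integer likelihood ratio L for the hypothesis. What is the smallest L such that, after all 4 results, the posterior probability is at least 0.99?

15

Prior odds = 0.0023/0.9977 = 23/9977.
Target odds = 0.99/0.01 = 99.
Need L⁴ ≥ 99 ÷ (23/9977) = 987723/23.
14⁴ = 38416 < 987723/23 ≤ 50625 = 15⁴, so L = 15.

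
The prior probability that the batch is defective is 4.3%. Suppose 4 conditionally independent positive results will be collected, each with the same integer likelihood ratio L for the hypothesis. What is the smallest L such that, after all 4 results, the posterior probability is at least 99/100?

7

Prior odds = 0.043/0.957 = 43/957.
Target odds = 0.99/0.01 = 99.
Need L⁴ ≥ 99 ÷ (43/957) = 94743/43.
6⁴ = 1296 < 94743/43 ≤ 2401 = 7⁴, so L = 7.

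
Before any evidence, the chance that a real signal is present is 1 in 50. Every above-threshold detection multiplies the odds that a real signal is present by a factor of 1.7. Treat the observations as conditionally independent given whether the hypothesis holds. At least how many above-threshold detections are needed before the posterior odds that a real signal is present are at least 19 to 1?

13

Prior odds: 0.02 ÷ 0.98 = 1/49.
Likelihood ratio per above-threshold detection = 1.7.
Target odds = 19.
Require 1.7ⁿ ≥ 19 ÷ (1/49) = 931.
1.7¹² ≈582.622 falls short of 931 but 1.7¹³ ≈990.458 reaches it, so n = 13.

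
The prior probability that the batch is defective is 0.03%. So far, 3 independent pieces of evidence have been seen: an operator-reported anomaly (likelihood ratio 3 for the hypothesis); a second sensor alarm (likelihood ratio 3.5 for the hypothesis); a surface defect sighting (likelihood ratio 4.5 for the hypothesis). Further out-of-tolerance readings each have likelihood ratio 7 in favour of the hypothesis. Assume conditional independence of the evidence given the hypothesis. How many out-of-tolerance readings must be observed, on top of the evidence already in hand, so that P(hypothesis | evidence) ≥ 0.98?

5

Prior odds = 0.0003/0.9997 = 3/9997.
Combined Bayes factor of the evidence already in hand = 3 × 3.5 × 4.5 = 47.25.
Odds after that evidence = (3/9997) × 47.25 = 567/39988.
Target odds = 0.98/0.02 = 49.
Need 7ⁿ ≥ 49 ÷ (567/39988) = 279916/81.
7⁴ = 2401 falls short of 279916/81 but 7⁵ = 16807 reaches it, so n = 5.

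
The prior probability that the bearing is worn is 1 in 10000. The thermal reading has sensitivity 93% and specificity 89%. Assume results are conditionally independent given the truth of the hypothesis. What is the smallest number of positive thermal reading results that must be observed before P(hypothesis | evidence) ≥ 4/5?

5

Prior odds: 0.0001 ÷ 0.9999 = 1/9999.
False-positive rate = 1 − 0.89 = 0.11; likelihood ratio of a positive = 0.93/0.11 = 93/11.
Target odds: 0.8 ÷ 0.2 = 4.
Require (93/11)ⁿ ≥ 4 ÷ (1/9999) = 39996.
(93/11)⁴ = 74805201/14641 falls short of 39996 but (93/11)⁵ ≈43196.8 reaches it, so n = 5.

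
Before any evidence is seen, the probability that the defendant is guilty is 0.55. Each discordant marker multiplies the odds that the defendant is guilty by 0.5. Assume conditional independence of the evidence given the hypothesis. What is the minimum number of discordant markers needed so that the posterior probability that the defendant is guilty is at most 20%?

Prior odds: 0.55 ÷ 0.45 = 11/9.
Likelihood ratio per discordant marker = 0.5.
Target odds: 0.2 ÷ 0.8 = 0.25.
Need (11/9) × 0.5ⁿ ≤ 0.25, i.e. 0.5ⁿ ≤ 9/44.
0.5² = 0.25 is still above 9/44 but 0.5³ = 0.125 is at or below it, so n = 3.

3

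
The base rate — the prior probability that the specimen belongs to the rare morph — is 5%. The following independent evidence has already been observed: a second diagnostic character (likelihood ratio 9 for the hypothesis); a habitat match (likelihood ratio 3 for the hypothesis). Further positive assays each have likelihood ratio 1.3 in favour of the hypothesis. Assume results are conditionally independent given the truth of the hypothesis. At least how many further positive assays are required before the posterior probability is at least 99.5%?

Prior odds = 0.05/0.95 = 1/19.
Combined Bayes factor of the evidence already in hand = 9 × 3 = 27.
Odds after that evidence = (1/19) × 27 = 27/19.
Target odds = 0.995/0.005 = 199.
Need 1.3ⁿ ≥ 199 ÷ (27/19) = 3781/27.
1.3¹⁸ ≈112.455 falls short of 3781/27 but 1.3¹⁹ ≈146.192 reaches it, so n = 19.

19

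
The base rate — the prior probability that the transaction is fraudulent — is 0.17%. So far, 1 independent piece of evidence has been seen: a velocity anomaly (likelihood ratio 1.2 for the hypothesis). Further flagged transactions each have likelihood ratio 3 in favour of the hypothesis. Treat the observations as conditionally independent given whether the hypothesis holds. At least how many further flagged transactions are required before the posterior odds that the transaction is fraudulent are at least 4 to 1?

Prior odds = 0.0017/0.9983 = 17/9983.
Bayes factor of the evidence already in hand = 1.2.
Odds after that evidence = (17/9983) × 1.2 = 102/49915.
Target odds = 4.
Need 3ⁿ ≥ 4 ÷ (102/49915) = 99830/51.
3⁶ = 729 falls short of 99830/51 but 3⁷ = 2187 reaches it, so n = 7.

7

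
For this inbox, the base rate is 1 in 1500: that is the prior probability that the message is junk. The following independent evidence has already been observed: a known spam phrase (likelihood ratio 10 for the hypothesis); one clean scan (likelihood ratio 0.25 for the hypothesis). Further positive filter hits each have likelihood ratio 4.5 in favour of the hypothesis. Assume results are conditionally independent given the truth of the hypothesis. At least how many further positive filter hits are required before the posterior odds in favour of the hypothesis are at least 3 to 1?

5

Prior odds = (1/1500)/(1499/1500) = 1/1499.
Combined Bayes factor of the evidence already in hand = 10 × 0.25 = 2.5.
Odds after that evidence = (1/1499) × 2.5 = 5/2998.
Target odds = 3.
Need 4.5ⁿ ≥ 3 ÷ (5/2998) = 1798.8.
4.5⁴ = 410.0625 falls short of 1798.8 but 4.5⁵ = 1845.28125 reaches it, so n = 5.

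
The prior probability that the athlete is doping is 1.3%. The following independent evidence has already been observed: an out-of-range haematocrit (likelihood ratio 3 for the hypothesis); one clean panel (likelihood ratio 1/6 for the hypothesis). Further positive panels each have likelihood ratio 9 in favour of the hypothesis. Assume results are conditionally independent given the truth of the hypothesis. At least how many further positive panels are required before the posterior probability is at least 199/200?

Prior odds = 0.013/0.987 = 13/987.
Combined Bayes factor of the evidence already in hand = 3 × (1/6) = 0.5.
Odds after that evidence = (13/987) × 0.5 = 13/1974.
Target odds = 0.995/0.005 = 199.
Need 9ⁿ ≥ 199 ÷ (13/1974) = 392826/13.
9⁴ = 6561 falls short of 392826/13 but 9⁵ = 59049 reaches it, so n = 5.

5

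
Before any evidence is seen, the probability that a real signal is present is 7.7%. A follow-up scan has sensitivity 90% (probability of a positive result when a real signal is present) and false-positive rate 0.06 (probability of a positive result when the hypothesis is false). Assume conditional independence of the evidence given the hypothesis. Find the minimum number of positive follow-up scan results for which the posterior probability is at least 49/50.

Prior odds = 0.077/0.923 = 77/923.
Likelihood ratio of a positive result = 0.9/0.06 = 15.
Target posterior odds = 0.98/0.02 = 49.
Require 15ⁿ ≥ 49 ÷ (77/923) = 6461/11.
15² = 225 falls short of 6461/11 but 15³ = 3375 reaches it, so n = 3.

3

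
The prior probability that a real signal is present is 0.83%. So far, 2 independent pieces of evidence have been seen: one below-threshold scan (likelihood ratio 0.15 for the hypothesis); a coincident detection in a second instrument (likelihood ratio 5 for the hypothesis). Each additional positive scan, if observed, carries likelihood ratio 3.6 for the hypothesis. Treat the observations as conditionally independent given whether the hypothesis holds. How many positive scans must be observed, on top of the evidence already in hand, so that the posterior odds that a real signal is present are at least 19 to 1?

7

Prior odds = 0.0083/0.9917 = 83/9917.
Combined Bayes factor of the evidence already in hand = 0.15 × 5 = 0.75.
Odds after that evidence = (83/9917) × 0.75 = 249/39668.
Target odds = 19.
Need 3.6ⁿ ≥ 19 ÷ (249/39668) = 753692/249.
3.6⁶ = 34012224/15625 falls short of 753692/249 but 3.6⁷ = 612220032/78125 reaches it, so n = 7.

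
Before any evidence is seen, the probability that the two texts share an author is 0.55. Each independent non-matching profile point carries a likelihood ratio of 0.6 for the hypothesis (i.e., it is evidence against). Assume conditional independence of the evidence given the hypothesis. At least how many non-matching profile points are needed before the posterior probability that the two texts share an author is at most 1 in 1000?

14

Prior odds: 0.55 ÷ 0.45 = 11/9.
Likelihood ratio per non-matching profile point = 0.6.
Target odds: 0.001 ÷ 0.999 = 1/999.
Need (11/9) × 0.6ⁿ ≤ 1/999, i.e. 0.6ⁿ ≤ 1/1221.
0.6¹³ ≈0.00130607 is still above 1/1221 but 0.6¹⁴ ≈0.000783642 is at or below it, so n = 14.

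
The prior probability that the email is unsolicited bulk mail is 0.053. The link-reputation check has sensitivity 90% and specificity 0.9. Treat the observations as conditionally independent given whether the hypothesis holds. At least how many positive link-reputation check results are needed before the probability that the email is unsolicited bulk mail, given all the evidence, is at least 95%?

3

Prior odds: 0.053 ÷ 0.947 = 53/947.
False-positive rate = 1 − 0.9 = 0.1; likelihood ratio of a positive = 0.9/0.1 = 9.
Target odds: 0.95 ÷ 0.05 = 19.
Require 9ⁿ ≥ 19 ÷ (53/947) = 17993/53.
9² = 81 falls short of 17993/53 but 9³ = 729 reaches it, so n = 3.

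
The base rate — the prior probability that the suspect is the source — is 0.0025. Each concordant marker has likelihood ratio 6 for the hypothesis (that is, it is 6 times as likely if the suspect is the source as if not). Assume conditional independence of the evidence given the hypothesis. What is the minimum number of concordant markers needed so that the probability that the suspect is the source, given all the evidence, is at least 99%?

Prior odds: 0.0025 ÷ 0.9975 = 1/399.
Likelihood ratio per concordant marker = 6.
Target posterior odds = 0.99/0.01 = 99.
Require 6ⁿ ≥ 99 ÷ (1/399) = 39501.
6⁵ = 7776 falls short of 39501 but 6⁶ = 46656 reaches it, so n = 6.

6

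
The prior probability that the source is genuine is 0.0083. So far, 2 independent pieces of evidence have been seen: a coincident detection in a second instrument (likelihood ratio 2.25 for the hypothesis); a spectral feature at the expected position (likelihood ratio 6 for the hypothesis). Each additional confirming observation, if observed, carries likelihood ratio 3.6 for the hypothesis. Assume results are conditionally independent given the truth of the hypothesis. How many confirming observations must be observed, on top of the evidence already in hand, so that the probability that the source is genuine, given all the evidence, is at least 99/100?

6

Prior odds = 0.0083/0.9917 = 83/9917.
Combined Bayes factor of the evidence already in hand = 2.25 × 6 = 13.5.
Odds after that evidence = (83/9917) × 13.5 = 2241/19834.
Target odds = 0.99/0.01 = 99.
Need 3.6ⁿ ≥ 99 ÷ (2241/19834) = 218174/249.
3.6⁵ = 604.66176 falls short of 218174/249 but 3.6⁶ = 34012224/15625 reaches it, so n = 6.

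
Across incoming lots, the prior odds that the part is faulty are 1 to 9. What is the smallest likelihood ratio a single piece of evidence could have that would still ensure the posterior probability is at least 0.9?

Prior odds = 1/9.
Target odds = 0.9/0.1 = 9.
Required Bayes factor = 9 ÷ (1/9) = 81.

81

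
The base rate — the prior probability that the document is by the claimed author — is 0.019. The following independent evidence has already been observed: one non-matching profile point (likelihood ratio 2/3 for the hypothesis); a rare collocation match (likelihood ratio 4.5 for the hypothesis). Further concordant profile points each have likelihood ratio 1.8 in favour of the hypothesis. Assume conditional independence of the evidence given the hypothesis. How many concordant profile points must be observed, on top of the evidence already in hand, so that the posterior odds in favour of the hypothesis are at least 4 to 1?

8

Prior odds = 0.019/0.981 = 19/981.
Combined Bayes factor of the evidence already in hand = (2/3) × 4.5 = 3.
Odds after that evidence = (19/981) × 3 = 19/327.
Target odds = 4.
Need 1.8ⁿ ≥ 4 ÷ (19/327) = 1308/19.
1.8⁷ = 4782969/78125 falls short of 1308/19 but 1.8⁸ = 43046721/390625 reaches it, so n = 8.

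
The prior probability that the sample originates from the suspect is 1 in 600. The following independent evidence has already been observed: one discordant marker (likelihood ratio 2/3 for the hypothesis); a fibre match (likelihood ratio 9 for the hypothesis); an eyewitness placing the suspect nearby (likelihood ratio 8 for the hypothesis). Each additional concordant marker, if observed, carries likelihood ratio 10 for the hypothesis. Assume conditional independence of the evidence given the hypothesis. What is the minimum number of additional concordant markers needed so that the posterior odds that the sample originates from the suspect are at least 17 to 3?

Prior odds = (1/600)/(599/600) = 1/599.
Combined Bayes factor of the evidence already in hand = (2/3) × 9 × 8 = 48.
Odds after that evidence = (1/599) × 48 = 48/599.
Target odds = 17/3.
Need 10ⁿ ≥ 17/3 ÷ (48/599) = 10183/144.
10¹ = 10 falls short of 10183/144 but 10² = 100 reaches it, so n = 2.

2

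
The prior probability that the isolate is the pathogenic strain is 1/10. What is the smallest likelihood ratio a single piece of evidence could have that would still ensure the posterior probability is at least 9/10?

81

Prior odds = 0.1/0.9 = 1/9.
Target odds = 0.9/0.1 = 9.
Required Bayes factor = 9 ÷ (1/9) = 81.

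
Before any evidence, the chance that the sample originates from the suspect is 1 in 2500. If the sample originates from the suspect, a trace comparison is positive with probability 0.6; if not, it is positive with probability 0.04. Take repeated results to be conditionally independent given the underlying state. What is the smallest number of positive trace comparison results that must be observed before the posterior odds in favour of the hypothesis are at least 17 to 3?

4

Prior odds = 0.0004/0.9996 = 1/2499.
Likelihood ratio of a positive = 0.6/0.04 = 15.
Target odds = 17/3.
Need (1/2499) × 15ⁿ ≥ 17/3, i.e. 15ⁿ ≥ 14161.
15³ = 3375 falls short of 14161 but 15⁴ = 50625 reaches it, so n = 4.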